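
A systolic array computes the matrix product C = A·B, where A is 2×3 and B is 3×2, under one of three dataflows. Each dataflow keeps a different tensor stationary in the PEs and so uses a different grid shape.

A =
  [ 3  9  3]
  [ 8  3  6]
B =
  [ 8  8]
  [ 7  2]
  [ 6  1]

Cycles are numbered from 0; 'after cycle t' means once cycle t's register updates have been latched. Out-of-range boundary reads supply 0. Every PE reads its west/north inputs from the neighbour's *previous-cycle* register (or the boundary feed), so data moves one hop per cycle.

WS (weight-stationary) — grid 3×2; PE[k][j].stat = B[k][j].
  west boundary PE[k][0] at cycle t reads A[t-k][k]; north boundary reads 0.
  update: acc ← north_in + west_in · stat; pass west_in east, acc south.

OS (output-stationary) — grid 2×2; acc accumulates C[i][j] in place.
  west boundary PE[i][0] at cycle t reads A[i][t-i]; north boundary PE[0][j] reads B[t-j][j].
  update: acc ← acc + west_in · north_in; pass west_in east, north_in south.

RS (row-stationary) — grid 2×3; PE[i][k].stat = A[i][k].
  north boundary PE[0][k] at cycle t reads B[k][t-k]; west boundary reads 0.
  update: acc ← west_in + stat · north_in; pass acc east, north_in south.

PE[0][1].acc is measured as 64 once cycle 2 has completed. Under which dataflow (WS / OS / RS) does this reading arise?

dataflow = WS

Under WS (3×2), PE[0][1]:
  t=0 PE[0][1]: acc=0 h=0 v=0
  t=1 PE[0][1]: acc=24 h=3 v=24
  t=2 PE[0][1]: acc=64 h=8 v=64
Under OS (2×2), PE[0][1]:
  t=0 PE[0][1]: acc=0 h=0 v=0
  t=1 PE[0][1]: acc=24 h=3 v=8
  t=2 PE[0][1]: acc=42 h=9 v=2
Under RS (2×3), PE[0][1]:
  t=0 PE[0][1]: acc=0 h=0 v=0
  t=1 PE[0][1]: acc=87 h=87 v=7
  t=2 PE[0][1]: acc=42 h=42 v=2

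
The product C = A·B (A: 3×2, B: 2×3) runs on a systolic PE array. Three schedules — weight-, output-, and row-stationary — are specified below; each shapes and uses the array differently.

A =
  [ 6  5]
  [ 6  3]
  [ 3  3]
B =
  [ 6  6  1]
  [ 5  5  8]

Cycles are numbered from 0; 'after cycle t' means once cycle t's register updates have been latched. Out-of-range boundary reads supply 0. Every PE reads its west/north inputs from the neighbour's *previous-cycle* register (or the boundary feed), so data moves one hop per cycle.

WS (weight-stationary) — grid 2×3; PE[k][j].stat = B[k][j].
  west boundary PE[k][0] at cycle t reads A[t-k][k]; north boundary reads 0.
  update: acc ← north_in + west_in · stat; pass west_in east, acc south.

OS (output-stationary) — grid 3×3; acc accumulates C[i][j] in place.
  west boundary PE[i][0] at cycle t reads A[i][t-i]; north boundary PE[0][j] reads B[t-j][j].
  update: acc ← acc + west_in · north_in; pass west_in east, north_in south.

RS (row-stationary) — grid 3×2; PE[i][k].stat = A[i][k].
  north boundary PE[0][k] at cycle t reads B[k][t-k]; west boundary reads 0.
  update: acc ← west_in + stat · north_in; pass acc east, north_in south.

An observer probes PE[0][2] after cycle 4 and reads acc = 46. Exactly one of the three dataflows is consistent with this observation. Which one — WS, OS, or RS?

dataflow = OS

— WS: 2×3; PE[0][2] trace:
  cycle 0: PE[0][2] → acc 0, east 0, south 0
  cycle 1: PE[0][2] → acc 0, east 0, south 0
  cycle 2: PE[0][2] → acc 6, east 6, south 6
  cycle 3: PE[0][2] → acc 6, east 6, south 6
  cycle 4: PE[0][2] → acc 3, east 3, south 3
— OS: 3×3; PE[0][2] trace:
  cycle 0: PE[0][2] → acc 0, east 0, south 0
  cycle 1: PE[0][2] → acc 0, east 0, south 0
  cycle 2: PE[0][2] → acc 6, east 6, south 1
  cycle 3: PE[0][2] → acc 46, east 5, south 8
  cycle 4: PE[0][2] → acc 46, east 0, south 0
RS: PE[0][2] is outside its 3×2 grid.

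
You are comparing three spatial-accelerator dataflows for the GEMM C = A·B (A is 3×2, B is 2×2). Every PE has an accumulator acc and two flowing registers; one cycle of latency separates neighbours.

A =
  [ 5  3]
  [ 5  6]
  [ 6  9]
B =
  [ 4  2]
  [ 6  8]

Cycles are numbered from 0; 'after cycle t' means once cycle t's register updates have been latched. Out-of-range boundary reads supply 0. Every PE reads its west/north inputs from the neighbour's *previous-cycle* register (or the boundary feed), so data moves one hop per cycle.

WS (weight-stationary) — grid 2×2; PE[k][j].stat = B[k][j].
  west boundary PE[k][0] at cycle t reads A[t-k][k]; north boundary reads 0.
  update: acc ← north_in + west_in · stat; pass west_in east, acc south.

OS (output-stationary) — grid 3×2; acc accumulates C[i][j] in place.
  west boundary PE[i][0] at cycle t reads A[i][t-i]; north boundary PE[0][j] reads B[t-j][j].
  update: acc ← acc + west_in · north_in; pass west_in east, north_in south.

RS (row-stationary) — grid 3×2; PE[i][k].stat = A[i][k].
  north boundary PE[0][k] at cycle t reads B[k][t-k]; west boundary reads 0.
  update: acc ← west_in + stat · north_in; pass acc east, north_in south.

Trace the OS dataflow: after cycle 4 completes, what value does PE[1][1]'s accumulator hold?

PE[1][1].acc = 58

Tracing OS — 3×2 array, target PE[1][1]:
  0: (0,1).acc=0  regs=<0,0>
  0: (1,0).acc=0  regs=<0,0>
  0: (1,1).acc=0  regs=<0,0>
  1: (0,1).acc=10  regs=<5,2>
  1: (1,0).acc=20  regs=<5,4>
  1: (1,1).acc=0  regs=<0,0>
  2: (0,1).acc=34  regs=<3,8>
  2: (1,0).acc=56  regs=<6,6>
  2: (1,1).acc=10  regs=<5,2>
  3: (0,1).acc=34  regs=<0,0>
  3: (1,0).acc=56  regs=<0,0>
  3: (1,1).acc=58  regs=<6,8>
  4: (0,1).acc=34  regs=<0,0>
  4: (1,0).acc=56  regs=<0,0>
  4: (1,1).acc=58  regs=<0,0>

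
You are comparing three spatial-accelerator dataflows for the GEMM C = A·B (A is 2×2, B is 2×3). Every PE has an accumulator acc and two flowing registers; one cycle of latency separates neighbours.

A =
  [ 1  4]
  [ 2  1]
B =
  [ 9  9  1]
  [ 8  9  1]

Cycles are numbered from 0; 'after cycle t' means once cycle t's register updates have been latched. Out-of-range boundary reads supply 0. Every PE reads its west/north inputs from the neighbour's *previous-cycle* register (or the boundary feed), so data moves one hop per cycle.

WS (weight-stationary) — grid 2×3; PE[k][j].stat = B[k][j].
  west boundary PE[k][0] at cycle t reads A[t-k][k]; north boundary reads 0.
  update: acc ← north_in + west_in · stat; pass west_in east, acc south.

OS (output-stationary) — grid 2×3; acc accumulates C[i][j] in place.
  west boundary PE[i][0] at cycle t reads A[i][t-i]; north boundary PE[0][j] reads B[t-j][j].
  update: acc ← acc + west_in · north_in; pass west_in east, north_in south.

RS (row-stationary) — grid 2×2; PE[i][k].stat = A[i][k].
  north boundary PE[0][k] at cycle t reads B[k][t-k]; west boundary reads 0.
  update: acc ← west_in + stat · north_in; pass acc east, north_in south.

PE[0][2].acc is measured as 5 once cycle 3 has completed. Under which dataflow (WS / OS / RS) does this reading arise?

WS (2×3 grid), PE[0][2]:
  step 0 · PE0,2: acc=0; fwd→0 fwd↓0
  step 1 · PE0,2: acc=0; fwd→0 fwd↓0
  step 2 · PE0,2: acc=1; fwd→1 fwd↓1
  step 3 · PE0,2: acc=2; fwd→2 fwd↓2
OS (2×3 grid), PE[0][2]:
  step 0 · PE0,2: acc=0; fwd→0 fwd↓0
  step 1 · PE0,2: acc=0; fwd→0 fwd↓0
  step 2 · PE0,2: acc=1; fwd→1 fwd↓1
  step 3 · PE0,2: acc=5; fwd→4 fwd↓1
— RS: 2×2 array has no PE[0][2].

dataflow = OS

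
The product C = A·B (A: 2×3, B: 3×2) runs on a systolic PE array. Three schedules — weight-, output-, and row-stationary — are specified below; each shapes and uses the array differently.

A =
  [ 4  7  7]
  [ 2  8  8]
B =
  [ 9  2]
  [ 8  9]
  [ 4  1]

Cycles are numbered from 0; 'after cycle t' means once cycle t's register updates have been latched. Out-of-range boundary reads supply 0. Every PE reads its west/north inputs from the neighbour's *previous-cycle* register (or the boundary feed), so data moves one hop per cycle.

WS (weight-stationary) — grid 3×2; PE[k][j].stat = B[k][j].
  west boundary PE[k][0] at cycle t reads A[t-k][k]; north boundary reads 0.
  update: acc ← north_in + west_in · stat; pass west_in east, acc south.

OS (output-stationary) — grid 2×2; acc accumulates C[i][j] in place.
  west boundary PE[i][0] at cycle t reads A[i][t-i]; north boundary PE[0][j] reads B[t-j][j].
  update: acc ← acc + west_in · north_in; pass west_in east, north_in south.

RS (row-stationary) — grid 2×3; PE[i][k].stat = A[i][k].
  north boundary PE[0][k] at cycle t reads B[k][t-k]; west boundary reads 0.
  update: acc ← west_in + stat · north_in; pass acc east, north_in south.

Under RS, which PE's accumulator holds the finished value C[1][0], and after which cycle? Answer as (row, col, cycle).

(row, col, cycle) = (1, 2, 3)

RS — PE[1][2] is where C[1][0] collects:
  t=0 PE[1][2]: acc=0 h=0 v=0
  t=1 PE[1][2]: acc=0 h=0 v=0
  t=2 PE[1][2]: acc=0 h=0 v=0
  t=3 PE[1][2]: acc=114 h=114 v=4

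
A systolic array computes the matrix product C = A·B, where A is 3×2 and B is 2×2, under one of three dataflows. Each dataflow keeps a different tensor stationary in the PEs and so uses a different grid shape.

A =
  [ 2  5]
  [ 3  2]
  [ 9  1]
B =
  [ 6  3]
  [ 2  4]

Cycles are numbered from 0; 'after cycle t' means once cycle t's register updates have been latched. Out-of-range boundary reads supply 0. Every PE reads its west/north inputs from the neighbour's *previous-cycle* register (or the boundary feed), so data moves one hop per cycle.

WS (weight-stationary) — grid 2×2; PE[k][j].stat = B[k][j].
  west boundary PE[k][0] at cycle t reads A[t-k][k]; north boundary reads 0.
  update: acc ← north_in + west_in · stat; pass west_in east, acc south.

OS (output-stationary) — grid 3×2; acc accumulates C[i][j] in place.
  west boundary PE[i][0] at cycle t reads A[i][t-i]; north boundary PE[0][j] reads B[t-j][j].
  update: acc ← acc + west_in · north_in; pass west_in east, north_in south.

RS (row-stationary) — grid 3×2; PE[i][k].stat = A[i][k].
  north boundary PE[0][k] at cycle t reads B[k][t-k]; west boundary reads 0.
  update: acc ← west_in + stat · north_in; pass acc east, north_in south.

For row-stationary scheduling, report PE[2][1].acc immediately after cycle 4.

RS (3×2). Following PE[2][1] plus its west/north inputs:
  c0 r1c1: 0 / 0 / 0
  c0 r2c0: 0 / 0 / 0
  c0 r2c1: 0 / 0 / 0
  c1 r1c1: 0 / 0 / 0
  c1 r2c0: 0 / 0 / 0
  c1 r2c1: 0 / 0 / 0
  c2 r1c1: 22 / 22 / 2
  c2 r2c0: 54 / 54 / 6
  c2 r2c1: 0 / 0 / 0
  c3 r1c1: 17 / 17 / 4
  c3 r2c0: 27 / 27 / 3
  c3 r2c1: 56 / 56 / 2
  c4 r1c1: 0 / 0 / 0
  c4 r2c0: 0 / 0 / 0
  c4 r2c1: 31 / 31 / 4

PE[2][1].acc = 31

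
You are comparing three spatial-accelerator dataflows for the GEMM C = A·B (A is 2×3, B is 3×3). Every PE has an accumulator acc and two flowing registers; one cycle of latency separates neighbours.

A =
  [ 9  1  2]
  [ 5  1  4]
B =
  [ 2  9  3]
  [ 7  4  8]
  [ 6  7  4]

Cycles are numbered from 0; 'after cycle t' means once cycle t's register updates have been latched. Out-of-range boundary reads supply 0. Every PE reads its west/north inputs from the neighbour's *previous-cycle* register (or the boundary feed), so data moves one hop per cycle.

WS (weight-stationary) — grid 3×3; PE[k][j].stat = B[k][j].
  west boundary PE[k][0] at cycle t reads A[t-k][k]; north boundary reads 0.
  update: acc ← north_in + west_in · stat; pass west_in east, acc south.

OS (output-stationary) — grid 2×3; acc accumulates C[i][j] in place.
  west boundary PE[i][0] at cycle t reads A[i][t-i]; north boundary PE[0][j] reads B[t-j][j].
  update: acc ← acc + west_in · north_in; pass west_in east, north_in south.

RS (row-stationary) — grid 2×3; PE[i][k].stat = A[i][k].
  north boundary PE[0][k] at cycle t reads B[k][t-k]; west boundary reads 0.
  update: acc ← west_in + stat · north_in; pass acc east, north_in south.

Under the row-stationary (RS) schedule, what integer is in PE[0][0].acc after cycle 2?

RS on a 2×3 grid — tracing PE[0][0] and its feeders:
  cycle 0: PE[0][0] → acc 18, east 18, south 2
  cycle 1: PE[0][0] → acc 81, east 81, south 9
  cycle 2: PE[0][0] → acc 27, east 27, south 3

PE[0][0].acc = 27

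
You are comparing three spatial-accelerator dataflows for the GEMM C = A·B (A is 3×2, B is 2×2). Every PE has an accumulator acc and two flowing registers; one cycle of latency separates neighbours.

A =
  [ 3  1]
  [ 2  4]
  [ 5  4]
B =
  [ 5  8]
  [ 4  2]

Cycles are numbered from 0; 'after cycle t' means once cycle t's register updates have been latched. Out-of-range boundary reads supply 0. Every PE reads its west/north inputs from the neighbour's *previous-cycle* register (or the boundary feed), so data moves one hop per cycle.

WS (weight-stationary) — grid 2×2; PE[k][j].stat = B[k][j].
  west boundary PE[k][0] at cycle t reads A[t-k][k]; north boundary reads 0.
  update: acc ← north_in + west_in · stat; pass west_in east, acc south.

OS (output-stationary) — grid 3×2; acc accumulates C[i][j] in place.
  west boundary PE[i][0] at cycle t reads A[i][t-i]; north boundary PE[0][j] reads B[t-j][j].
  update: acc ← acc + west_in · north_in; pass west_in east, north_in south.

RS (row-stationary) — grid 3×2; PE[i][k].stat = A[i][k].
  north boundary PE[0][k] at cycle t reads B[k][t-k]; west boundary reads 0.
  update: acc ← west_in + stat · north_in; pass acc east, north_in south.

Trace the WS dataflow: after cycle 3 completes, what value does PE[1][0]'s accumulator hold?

PE[1][0].acc = 41

WS 2×2: PE[1][0] cycle-by-cycle (with neighbour feeds):
  t=0 PE[0][0]: acc=15 h=3 v=15
  t=0 PE[1][0]: acc=0 h=0 v=0
  t=1 PE[0][0]: acc=10 h=2 v=10
  t=1 PE[1][0]: acc=19 h=1 v=19
  t=2 PE[0][0]: acc=25 h=5 v=25
  t=2 PE[1][0]: acc=26 h=4 v=26
  t=3 PE[0][0]: acc=0 h=0 v=0
  t=3 PE[1][0]: acc=41 h=4 v=41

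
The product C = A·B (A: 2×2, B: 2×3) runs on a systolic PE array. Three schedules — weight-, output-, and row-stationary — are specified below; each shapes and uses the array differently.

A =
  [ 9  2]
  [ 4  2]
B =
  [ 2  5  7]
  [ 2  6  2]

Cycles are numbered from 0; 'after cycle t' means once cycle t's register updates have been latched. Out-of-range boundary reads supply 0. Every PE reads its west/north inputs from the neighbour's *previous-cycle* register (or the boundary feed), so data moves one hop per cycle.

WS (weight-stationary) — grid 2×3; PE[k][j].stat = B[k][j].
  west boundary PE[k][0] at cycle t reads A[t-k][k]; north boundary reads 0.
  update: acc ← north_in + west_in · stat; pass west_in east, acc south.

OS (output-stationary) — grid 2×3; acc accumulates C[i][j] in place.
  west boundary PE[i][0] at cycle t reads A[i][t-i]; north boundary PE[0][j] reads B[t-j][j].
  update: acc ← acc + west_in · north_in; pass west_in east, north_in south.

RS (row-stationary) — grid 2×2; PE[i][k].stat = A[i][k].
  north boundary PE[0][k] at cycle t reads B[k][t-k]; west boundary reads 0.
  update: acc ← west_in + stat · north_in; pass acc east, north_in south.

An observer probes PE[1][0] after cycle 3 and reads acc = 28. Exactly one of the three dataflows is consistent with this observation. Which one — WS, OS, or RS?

dataflow = RS

WS [2×3] PE[1][0] across cycles:
  after 0 — PE[1][0] acc=0, pass-E 0, pass-S 0
  after 1 — PE[1][0] acc=22, pass-E 2, pass-S 22
  after 2 — PE[1][0] acc=12, pass-E 2, pass-S 12
  after 3 — PE[1][0] acc=0, pass-E 0, pass-S 0
OS [2×3] PE[1][0] across cycles:
  after 0 — PE[1][0] acc=0, pass-E 0, pass-S 0
  after 1 — PE[1][0] acc=8, pass-E 4, pass-S 2
  after 2 — PE[1][0] acc=12, pass-E 2, pass-S 2
  after 3 — PE[1][0] acc=12, pass-E 0, pass-S 0
RS [2×2] PE[1][0] across cycles:
  after 0 — PE[1][0] acc=0, pass-E 0, pass-S 0
  after 1 — PE[1][0] acc=8, pass-E 8, pass-S 2
  after 2 — PE[1][0] acc=20, pass-E 20, pass-S 5
  after 3 — PE[1][0] acc=28, pass-E 28, pass-S 7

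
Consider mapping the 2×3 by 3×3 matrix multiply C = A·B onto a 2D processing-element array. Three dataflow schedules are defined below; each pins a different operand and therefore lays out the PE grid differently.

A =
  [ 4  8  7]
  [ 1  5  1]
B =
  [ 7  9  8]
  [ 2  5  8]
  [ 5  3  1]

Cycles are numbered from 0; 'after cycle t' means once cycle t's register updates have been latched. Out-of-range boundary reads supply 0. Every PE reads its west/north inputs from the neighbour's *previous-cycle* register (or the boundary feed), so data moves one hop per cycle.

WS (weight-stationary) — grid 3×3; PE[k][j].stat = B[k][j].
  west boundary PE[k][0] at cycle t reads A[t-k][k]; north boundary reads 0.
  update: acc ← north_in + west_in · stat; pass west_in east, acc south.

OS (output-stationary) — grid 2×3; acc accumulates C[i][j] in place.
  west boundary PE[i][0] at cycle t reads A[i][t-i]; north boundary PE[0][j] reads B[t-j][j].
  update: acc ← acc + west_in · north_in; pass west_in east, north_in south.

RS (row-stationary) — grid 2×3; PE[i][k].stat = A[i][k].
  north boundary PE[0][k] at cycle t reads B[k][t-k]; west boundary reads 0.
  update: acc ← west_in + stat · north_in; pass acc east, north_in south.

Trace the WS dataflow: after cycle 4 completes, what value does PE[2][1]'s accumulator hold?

PE[2][1].acc = 37

WS (3×3). Following PE[2][1] plus its west/north inputs:
  cycle 0: PE[1][1] → acc 0, east 0, south 0
  cycle 0: PE[2][0] → acc 0, east 0, south 0
  cycle 0: PE[2][1] → acc 0, east 0, south 0
  cycle 1: PE[1][1] → acc 0, east 0, south 0
  cycle 1: PE[2][0] → acc 0, east 0, south 0
  cycle 1: PE[2][1] → acc 0, east 0, south 0
  cycle 2: PE[1][1] → acc 76, east 8, south 76
  cycle 2: PE[2][0] → acc 79, east 7, south 79
  cycle 2: PE[2][1] → acc 0, east 0, south 0
  cycle 3: PE[1][1] → acc 34, east 5, south 34
  cycle 3: PE[2][0] → acc 22, east 1, south 22
  cycle 3: PE[2][1] → acc 97, east 7, south 97
  cycle 4: PE[1][1] → acc 0, east 0, south 0
  cycle 4: PE[2][0] → acc 0, east 0, south 0
  cycle 4: PE[2][1] → acc 37, east 1, south 37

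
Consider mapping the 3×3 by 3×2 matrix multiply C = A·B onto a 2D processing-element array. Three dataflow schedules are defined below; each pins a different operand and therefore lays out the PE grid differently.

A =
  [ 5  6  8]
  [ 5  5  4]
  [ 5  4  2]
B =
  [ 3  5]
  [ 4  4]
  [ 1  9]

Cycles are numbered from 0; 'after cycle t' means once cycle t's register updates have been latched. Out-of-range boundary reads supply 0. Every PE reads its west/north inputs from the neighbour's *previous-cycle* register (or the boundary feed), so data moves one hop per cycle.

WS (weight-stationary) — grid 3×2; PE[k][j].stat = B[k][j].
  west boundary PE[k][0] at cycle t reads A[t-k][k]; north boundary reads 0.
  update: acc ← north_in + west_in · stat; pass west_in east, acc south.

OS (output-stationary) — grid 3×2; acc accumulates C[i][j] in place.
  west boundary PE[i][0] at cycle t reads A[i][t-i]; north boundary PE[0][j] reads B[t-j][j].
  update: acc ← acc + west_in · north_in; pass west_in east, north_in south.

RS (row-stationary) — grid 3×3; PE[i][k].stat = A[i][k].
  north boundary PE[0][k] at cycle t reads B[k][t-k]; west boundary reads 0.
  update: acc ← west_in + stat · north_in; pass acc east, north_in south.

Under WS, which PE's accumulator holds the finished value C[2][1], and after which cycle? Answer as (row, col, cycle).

Under WS, C[2][1] lands at PE[2][1]:
  c0 r2c1: 0 / 0 / 0
  c1 r2c1: 0 / 0 / 0
  c2 r2c1: 0 / 0 / 0
  c3 r2c1: 121 / 8 / 121
  c4 r2c1: 81 / 4 / 81
  c5 r2c1: 59 / 2 / 59

(row, col, cycle) = (2, 1, 5)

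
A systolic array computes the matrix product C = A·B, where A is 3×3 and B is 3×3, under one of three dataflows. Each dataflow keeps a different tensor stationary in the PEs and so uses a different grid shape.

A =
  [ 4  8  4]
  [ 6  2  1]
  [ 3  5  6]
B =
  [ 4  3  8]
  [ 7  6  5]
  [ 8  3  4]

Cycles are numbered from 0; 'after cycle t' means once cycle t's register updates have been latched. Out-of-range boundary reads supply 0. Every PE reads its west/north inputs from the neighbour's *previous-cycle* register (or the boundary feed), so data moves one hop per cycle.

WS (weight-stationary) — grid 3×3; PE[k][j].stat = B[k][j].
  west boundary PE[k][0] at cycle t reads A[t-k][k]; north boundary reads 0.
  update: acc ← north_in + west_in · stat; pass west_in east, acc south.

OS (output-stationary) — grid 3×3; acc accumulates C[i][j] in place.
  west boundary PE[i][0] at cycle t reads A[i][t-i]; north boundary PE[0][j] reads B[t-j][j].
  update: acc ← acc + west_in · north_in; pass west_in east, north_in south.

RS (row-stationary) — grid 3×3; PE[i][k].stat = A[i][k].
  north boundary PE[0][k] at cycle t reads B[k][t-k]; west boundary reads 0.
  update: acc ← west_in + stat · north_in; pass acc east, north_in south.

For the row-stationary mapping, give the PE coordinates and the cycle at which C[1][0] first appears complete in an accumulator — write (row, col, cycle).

RS — PE[1][2] is where C[1][0] collects:
  @0  [1,2]  acc 0  |  →0  ↓0
  @1  [1,2]  acc 0  |  →0  ↓0
  @2  [1,2]  acc 0  |  →0  ↓0
  @3  [1,2]  acc 46  |  →46  ↓8

(row, col, cycle) = (1, 2, 3)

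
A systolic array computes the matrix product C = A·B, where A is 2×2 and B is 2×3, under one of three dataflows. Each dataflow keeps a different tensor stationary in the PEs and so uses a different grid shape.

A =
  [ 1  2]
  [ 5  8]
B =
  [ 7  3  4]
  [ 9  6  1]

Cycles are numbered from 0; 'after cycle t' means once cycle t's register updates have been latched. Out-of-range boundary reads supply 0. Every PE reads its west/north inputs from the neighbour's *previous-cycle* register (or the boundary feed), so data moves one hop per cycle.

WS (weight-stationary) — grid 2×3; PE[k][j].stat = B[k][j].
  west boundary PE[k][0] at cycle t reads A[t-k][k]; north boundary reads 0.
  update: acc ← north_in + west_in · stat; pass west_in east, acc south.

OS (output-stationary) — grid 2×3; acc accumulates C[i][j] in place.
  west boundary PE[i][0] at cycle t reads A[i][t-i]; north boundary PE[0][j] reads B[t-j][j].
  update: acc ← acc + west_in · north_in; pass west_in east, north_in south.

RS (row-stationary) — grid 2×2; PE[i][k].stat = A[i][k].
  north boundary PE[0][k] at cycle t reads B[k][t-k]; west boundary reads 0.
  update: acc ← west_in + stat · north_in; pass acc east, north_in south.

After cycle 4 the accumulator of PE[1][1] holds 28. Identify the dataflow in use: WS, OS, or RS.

dataflow = RS

WS (2×3 grid), PE[1][1]:
  @0  [1,1]  acc 0  |  →0  ↓0
  @1  [1,1]  acc 0  |  →0  ↓0
  @2  [1,1]  acc 15  |  →2  ↓15
  @3  [1,1]  acc 63  |  →8  ↓63
  @4  [1,1]  acc 0  |  →0  ↓0
OS (2×3 grid), PE[1][1]:
  @0  [1,1]  acc 0  |  →0  ↓0
  @1  [1,1]  acc 0  |  →0  ↓0
  @2  [1,1]  acc 15  |  →5  ↓3
  @3  [1,1]  acc 63  |  →8  ↓6
  @4  [1,1]  acc 63  |  →0  ↓0
RS (2×2 grid), PE[1][1]:
  @0  [1,1]  acc 0  |  →0  ↓0
  @1  [1,1]  acc 0  |  →0  ↓0
  @2  [1,1]  acc 107  |  →107  ↓9
  @3  [1,1]  acc 63  |  →63  ↓6
  @4  [1,1]  acc 28  |  →28  ↓1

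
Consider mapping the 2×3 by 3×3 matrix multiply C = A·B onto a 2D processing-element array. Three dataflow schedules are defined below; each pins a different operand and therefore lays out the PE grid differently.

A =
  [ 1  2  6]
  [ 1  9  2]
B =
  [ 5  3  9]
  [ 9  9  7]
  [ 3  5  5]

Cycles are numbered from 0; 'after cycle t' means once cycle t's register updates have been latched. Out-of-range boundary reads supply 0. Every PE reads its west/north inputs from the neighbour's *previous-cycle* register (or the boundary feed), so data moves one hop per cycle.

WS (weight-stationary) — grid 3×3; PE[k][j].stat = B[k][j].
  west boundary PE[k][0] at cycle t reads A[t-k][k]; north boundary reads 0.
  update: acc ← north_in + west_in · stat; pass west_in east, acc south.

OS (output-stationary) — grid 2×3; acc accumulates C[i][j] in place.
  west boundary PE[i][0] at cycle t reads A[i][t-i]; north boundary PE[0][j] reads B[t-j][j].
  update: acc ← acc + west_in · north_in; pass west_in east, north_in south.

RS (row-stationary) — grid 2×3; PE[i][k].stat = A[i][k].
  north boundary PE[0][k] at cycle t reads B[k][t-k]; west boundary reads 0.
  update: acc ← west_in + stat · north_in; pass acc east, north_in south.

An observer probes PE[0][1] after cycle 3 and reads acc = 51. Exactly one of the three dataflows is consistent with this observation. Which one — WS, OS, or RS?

dataflow = OS

WS [3×3] PE[0][1] across cycles:
  c0 r0c1: 0 / 0 / 0
  c1 r0c1: 3 / 1 / 3
  c2 r0c1: 3 / 1 / 3
  c3 r0c1: 0 / 0 / 0
OS [2×3] PE[0][1] across cycles:
  c0 r0c1: 0 / 0 / 0
  c1 r0c1: 3 / 1 / 3
  c2 r0c1: 21 / 2 / 9
  c3 r0c1: 51 / 6 / 5
RS [2×3] PE[0][1] across cycles:
  c0 r0c1: 0 / 0 / 0
  c1 r0c1: 23 / 23 / 9
  c2 r0c1: 21 / 21 / 9
  c3 r0c1: 23 / 23 / 7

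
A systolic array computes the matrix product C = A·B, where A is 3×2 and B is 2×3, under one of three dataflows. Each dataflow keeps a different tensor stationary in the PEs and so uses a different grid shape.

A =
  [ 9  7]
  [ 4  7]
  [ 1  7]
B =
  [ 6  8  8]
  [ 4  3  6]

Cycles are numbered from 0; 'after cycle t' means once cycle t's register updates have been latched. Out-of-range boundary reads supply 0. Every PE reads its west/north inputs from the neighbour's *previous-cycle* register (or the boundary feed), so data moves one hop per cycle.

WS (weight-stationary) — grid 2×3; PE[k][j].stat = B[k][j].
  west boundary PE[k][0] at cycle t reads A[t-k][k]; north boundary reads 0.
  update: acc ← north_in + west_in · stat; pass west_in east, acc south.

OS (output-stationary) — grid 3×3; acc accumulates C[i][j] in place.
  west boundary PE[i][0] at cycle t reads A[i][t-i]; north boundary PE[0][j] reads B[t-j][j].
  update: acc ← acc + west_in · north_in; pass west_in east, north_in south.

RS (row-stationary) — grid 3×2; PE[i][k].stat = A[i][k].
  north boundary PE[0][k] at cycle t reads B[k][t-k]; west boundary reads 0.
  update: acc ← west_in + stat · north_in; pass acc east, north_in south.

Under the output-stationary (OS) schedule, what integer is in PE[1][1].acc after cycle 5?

PE[1][1].acc = 53

OS on a 3×3 grid — tracing PE[1][1] and its feeders:
  [0] (0,1) acc=0 (h:0 v:0)
  [0] (1,0) acc=0 (h:0 v:0)
  [0] (1,1) acc=0 (h:0 v:0)
  [1] (0,1) acc=72 (h:9 v:8)
  [1] (1,0) acc=24 (h:4 v:6)
  [1] (1,1) acc=0 (h:0 v:0)
  [2] (0,1) acc=93 (h:7 v:3)
  [2] (1,0) acc=52 (h:7 v:4)
  [2] (1,1) acc=32 (h:4 v:8)
  [3] (0,1) acc=93 (h:0 v:0)
  [3] (1,0) acc=52 (h:0 v:0)
  [3] (1,1) acc=53 (h:7 v:3)
  [4] (0,1) acc=93 (h:0 v:0)
  [4] (1,0) acc=52 (h:0 v:0)
  [4] (1,1) acc=53 (h:0 v:0)
  [5] (0,1) acc=93 (h:0 v:0)
  [5] (1,0) acc=52 (h:0 v:0)
  [5] (1,1) acc=53 (h:0 v:0)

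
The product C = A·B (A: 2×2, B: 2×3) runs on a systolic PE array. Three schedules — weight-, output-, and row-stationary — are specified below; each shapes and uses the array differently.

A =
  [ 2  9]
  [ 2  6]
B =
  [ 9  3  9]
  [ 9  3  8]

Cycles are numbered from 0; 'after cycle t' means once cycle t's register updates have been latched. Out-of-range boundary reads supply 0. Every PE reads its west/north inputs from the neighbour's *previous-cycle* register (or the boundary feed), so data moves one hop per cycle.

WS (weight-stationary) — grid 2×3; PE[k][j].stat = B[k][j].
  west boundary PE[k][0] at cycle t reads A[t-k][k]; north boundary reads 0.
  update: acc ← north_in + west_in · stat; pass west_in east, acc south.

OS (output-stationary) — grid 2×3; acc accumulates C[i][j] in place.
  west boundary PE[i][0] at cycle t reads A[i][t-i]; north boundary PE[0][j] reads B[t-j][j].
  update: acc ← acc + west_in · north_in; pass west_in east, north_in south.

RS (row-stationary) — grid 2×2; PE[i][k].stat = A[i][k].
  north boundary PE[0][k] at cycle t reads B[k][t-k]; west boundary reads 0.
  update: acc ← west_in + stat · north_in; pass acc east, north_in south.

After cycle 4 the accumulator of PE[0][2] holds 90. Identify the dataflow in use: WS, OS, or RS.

dataflow = OS

Under WS (2×3), PE[0][2]:
  cycle 0: PE[0][2] → acc 0, east 0, south 0
  cycle 1: PE[0][2] → acc 0, east 0, south 0
  cycle 2: PE[0][2] → acc 18, east 2, south 18
  cycle 3: PE[0][2] → acc 18, east 2, south 18
  cycle 4: PE[0][2] → acc 0, east 0, south 0
Under OS (2×3), PE[0][2]:
  cycle 0: PE[0][2] → acc 0, east 0, south 0
  cycle 1: PE[0][2] → acc 0, east 0, south 0
  cycle 2: PE[0][2] → acc 18, east 2, south 9
  cycle 3: PE[0][2] → acc 90, east 9, south 8
  cycle 4: PE[0][2] → acc 90, east 0, south 0
— RS: 2×2 array has no PE[0][2].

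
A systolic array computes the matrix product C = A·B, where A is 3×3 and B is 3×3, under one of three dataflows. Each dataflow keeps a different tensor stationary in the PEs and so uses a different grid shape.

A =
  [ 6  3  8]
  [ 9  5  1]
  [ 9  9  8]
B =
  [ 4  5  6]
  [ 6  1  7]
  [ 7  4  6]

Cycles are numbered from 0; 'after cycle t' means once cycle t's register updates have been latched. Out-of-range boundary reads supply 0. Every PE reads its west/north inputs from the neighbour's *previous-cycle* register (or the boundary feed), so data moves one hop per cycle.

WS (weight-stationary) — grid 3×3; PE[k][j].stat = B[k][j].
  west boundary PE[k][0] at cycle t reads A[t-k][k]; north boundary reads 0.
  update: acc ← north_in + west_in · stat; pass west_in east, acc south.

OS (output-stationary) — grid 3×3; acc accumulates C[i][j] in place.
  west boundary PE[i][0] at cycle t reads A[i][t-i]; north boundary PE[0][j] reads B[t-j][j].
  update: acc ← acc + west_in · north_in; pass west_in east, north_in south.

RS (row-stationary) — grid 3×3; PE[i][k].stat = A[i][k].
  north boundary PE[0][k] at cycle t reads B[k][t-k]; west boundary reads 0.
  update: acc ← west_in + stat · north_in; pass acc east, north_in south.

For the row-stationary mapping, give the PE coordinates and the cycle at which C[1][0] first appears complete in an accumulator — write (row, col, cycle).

(row, col, cycle) = (1, 2, 3)

RS: C[1][0] accumulates in PE[1][2]:
  t=0 PE[1][2]: acc=0 h=0 v=0
  t=1 PE[1][2]: acc=0 h=0 v=0
  t=2 PE[1][2]: acc=0 h=0 v=0
  t=3 PE[1][2]: acc=73 h=73 v=7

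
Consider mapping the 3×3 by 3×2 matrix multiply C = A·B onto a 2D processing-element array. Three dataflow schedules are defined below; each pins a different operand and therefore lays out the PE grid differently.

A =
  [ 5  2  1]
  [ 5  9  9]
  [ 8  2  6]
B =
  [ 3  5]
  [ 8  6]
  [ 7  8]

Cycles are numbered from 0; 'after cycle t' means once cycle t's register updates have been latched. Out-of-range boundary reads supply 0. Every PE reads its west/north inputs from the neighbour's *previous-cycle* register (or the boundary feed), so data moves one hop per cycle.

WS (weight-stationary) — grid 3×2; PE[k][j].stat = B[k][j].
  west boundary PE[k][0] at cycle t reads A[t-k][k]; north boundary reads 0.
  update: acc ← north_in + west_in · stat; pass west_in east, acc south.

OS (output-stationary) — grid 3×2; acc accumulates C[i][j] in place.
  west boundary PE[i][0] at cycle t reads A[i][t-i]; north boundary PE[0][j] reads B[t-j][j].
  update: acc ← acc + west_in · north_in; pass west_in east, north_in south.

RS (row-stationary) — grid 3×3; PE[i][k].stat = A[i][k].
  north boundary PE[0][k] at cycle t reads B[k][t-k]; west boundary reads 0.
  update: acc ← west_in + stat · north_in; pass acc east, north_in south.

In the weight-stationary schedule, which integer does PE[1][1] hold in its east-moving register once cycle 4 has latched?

register = 2

WS (3×2). Following PE[1][1] plus its west/north inputs:
  t=0 PE[0][1]: acc=0 h=0 v=0
  t=0 PE[1][0]: acc=0 h=0 v=0
  t=0 PE[1][1]: acc=0 h=0 v=0
  t=1 PE[0][1]: acc=25 h=5 v=25
  t=1 PE[1][0]: acc=31 h=2 v=31
  t=1 PE[1][1]: acc=0 h=0 v=0
  t=2 PE[0][1]: acc=25 h=5 v=25
  t=2 PE[1][0]: acc=87 h=9 v=87
  t=2 PE[1][1]: acc=37 h=2 v=37
  t=3 PE[0][1]: acc=40 h=8 v=40
  t=3 PE[1][0]: acc=40 h=2 v=40
  t=3 PE[1][1]: acc=79 h=9 v=79
  t=4 PE[0][1]: acc=0 h=0 v=0
  t=4 PE[1][0]: acc=0 h=0 v=0
  t=4 PE[1][1]: acc=52 h=2 v=52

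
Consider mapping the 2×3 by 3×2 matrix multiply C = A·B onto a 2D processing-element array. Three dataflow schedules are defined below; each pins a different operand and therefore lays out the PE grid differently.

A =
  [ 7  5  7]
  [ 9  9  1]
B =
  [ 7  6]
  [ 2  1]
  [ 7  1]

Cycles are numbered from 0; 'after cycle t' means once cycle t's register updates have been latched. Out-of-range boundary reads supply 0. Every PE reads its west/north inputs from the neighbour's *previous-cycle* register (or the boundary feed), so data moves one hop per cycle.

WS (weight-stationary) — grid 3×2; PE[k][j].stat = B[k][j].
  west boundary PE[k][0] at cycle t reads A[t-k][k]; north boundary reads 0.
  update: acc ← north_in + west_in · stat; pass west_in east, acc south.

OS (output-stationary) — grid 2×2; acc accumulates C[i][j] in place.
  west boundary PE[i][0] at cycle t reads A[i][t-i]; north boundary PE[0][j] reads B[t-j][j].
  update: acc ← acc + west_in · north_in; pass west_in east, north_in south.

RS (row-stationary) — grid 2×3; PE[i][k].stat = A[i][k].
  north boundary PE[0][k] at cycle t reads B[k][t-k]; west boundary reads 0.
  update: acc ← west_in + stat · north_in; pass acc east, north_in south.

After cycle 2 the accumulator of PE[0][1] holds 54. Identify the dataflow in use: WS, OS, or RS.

dataflow = WS

WS [3×2] PE[0][1] across cycles:
  t=0 PE[0][1]: acc=0 h=0 v=0
  t=1 PE[0][1]: acc=42 h=7 v=42
  t=2 PE[0][1]: acc=54 h=9 v=54
OS [2×2] PE[0][1] across cycles:
  t=0 PE[0][1]: acc=0 h=0 v=0
  t=1 PE[0][1]: acc=42 h=7 v=6
  t=2 PE[0][1]: acc=47 h=5 v=1
RS [2×3] PE[0][1] across cycles:
  t=0 PE[0][1]: acc=0 h=0 v=0
  t=1 PE[0][1]: acc=59 h=59 v=2
  t=2 PE[0][1]: acc=47 h=47 v=1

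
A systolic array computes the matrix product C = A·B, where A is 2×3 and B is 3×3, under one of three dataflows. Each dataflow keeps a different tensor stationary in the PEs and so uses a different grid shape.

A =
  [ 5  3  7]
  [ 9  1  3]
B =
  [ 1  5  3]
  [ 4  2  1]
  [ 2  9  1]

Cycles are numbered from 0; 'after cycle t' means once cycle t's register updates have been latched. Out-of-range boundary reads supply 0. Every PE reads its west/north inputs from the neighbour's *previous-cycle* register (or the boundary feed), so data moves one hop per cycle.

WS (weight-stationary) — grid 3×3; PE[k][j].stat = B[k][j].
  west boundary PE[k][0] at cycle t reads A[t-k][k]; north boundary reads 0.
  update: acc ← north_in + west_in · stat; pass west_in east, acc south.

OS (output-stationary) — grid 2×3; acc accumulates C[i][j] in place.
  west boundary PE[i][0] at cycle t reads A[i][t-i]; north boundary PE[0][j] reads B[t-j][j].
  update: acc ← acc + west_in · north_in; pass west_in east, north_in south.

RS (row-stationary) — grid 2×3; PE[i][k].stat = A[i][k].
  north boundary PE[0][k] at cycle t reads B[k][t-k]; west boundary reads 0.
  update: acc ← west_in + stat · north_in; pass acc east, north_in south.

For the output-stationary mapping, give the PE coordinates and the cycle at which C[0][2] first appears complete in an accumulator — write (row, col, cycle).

(row, col, cycle) = (0, 2, 4)

OS — PE[0][2] is where C[0][2] collects:
  c0 r0c2: 0 / 0 / 0
  c1 r0c2: 0 / 0 / 0
  c2 r0c2: 15 / 5 / 3
  c3 r0c2: 18 / 3 / 1
  c4 r0c2: 25 / 7 / 1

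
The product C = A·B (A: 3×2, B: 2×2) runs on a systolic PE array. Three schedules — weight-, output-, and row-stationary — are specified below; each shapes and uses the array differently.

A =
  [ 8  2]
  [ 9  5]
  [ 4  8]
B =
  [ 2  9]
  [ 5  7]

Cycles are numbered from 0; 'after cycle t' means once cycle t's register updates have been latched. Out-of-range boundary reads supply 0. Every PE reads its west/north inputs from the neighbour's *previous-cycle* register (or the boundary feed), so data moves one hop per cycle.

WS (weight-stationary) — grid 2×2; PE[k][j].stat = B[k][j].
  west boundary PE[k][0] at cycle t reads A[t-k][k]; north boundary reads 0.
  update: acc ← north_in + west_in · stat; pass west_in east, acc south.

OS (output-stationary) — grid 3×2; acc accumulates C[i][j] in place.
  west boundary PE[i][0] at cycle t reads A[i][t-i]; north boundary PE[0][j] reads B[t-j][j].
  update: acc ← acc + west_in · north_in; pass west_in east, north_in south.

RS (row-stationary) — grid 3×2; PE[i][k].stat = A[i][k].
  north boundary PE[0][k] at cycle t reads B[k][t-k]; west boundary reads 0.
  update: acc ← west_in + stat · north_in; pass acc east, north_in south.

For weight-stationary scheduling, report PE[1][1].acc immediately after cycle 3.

PE[1][1].acc = 116

Tracing WS — 2×2 array, target PE[1][1]:
  c0 r0c1: 0 / 0 / 0
  c0 r1c0: 0 / 0 / 0
  c0 r1c1: 0 / 0 / 0
  c1 r0c1: 72 / 8 / 72
  c1 r1c0: 26 / 2 / 26
  c1 r1c1: 0 / 0 / 0
  c2 r0c1: 81 / 9 / 81
  c2 r1c0: 43 / 5 / 43
  c2 r1c1: 86 / 2 / 86
  c3 r0c1: 36 / 4 / 36
  c3 r1c0: 48 / 8 / 48
  c3 r1c1: 116 / 5 / 116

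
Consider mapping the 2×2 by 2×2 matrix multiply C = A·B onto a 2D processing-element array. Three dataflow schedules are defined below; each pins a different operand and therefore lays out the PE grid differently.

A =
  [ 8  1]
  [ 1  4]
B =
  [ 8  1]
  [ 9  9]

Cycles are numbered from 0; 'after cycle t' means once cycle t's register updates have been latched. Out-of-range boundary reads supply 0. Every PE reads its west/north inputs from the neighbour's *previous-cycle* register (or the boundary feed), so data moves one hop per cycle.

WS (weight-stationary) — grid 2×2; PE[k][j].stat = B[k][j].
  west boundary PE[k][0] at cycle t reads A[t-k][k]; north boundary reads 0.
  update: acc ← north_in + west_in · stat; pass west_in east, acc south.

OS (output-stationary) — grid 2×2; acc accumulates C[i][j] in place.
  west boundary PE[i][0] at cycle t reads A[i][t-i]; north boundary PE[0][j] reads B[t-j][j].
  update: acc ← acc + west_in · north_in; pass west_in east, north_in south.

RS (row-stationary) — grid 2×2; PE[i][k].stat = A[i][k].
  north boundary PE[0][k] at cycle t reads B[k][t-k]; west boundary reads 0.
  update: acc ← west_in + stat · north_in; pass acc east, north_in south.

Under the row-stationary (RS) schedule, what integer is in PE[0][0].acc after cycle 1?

PE[0][0].acc = 8

RS 2×2: PE[0][0] cycle-by-cycle (with neighbour feeds):
  0: (0,0).acc=64  regs=<64,8>
  1: (0,0).acc=8  regs=<8,1>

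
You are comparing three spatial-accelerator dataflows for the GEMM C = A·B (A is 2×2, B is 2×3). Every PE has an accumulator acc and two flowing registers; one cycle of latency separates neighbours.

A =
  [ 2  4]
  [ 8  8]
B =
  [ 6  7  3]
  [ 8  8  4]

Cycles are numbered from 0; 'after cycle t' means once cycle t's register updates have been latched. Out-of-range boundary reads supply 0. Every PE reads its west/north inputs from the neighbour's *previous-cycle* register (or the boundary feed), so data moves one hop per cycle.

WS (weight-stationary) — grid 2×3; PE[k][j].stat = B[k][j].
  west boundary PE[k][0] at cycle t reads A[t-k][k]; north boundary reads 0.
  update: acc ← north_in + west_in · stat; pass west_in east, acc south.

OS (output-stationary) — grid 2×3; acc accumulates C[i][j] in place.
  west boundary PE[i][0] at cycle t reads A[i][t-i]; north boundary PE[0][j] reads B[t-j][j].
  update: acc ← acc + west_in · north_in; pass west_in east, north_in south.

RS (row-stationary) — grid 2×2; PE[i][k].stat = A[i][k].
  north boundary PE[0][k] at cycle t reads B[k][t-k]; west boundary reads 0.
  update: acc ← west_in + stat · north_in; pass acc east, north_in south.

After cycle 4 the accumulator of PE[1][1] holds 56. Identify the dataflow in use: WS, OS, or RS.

dataflow = RS

WS (2×3 grid), PE[1][1]:
  c0 r1c1: 0 / 0 / 0
  c1 r1c1: 0 / 0 / 0
  c2 r1c1: 46 / 4 / 46
  c3 r1c1: 120 / 8 / 120
  c4 r1c1: 0 / 0 / 0
OS (2×3 grid), PE[1][1]:
  c0 r1c1: 0 / 0 / 0
  c1 r1c1: 0 / 0 / 0
  c2 r1c1: 56 / 8 / 7
  c3 r1c1: 120 / 8 / 8
  c4 r1c1: 120 / 0 / 0
RS (2×2 grid), PE[1][1]:
  c0 r1c1: 0 / 0 / 0
  c1 r1c1: 0 / 0 / 0
  c2 r1c1: 112 / 112 / 8
  c3 r1c1: 120 / 120 / 8
  c4 r1c1: 56 / 56 / 4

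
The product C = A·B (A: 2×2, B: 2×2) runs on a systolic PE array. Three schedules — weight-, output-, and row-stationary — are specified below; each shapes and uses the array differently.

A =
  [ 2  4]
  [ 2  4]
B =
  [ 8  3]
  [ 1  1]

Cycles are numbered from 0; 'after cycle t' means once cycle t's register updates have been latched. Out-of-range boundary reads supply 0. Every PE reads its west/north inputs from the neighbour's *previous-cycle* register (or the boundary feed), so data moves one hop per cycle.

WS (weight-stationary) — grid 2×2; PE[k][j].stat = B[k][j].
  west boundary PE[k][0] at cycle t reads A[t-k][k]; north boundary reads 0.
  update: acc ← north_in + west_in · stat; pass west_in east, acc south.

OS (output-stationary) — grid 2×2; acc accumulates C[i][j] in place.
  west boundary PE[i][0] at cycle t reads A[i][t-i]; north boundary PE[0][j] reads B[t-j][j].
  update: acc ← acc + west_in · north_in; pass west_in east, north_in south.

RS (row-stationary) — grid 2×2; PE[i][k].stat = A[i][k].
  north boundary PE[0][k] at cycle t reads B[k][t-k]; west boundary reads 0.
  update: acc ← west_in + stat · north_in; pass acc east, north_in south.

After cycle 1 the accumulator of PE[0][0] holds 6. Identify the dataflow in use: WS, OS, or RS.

WS [2×2] PE[0][0] across cycles:
  cycle 0: PE[0][0] → acc 16, east 2, south 16
  cycle 1: PE[0][0] → acc 16, east 2, south 16
OS [2×2] PE[0][0] across cycles:
  cycle 0: PE[0][0] → acc 16, east 2, south 8
  cycle 1: PE[0][0] → acc 20, east 4, south 1
RS [2×2] PE[0][0] across cycles:
  cycle 0: PE[0][0] → acc 16, east 16, south 8
  cycle 1: PE[0][0] → acc 6, east 6, south 3

dataflow = RS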